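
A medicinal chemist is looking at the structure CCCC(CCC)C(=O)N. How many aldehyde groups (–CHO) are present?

0

Scan the SMILES for the aldehyde motif — none present.
Groups that are present: 1 amide.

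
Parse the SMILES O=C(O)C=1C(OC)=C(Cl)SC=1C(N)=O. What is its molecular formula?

C7H6ClNO4S

Walk through each heavy atom and fill implicit hydrogens from standard valence (C 4, N 3, O 2, S 2, halogen 1):
  atom 1: O, bond orders sum to 2 (valence 2) → 0 H
  atom 2: C, bond orders sum to 4 (valence 4) → 0 H
  atom 3: O, bond orders sum to 1 (valence 2) → 1 H
  atom 4: C, bond orders sum to 4 (valence 4) → 0 H
  atom 5: C, bond orders sum to 4 (valence 4) → 0 H
  atom 6: O, bond orders sum to 2 (valence 2) → 0 H
  atom 7: C, bond orders sum to 1 (valence 4) → 3 H
  atom 8: C, bond orders sum to 4 (valence 4) → 0 H
  atom 9: Cl (halogen, monovalent) → 0 H
  atom 10: S, bond orders sum to 2 (valence 2) → 0 H
  atom 11: C, bond orders sum to 4 (valence 4) → 0 H
  atom 12: C, bond orders sum to 4 (valence 4) → 0 H
  atom 13: N, bond orders sum to 1 (valence 3) → 2 H
  atom 14: O, bond orders sum to 2 (valence 2) → 0 H
Totals → C:7, H:6, Cl:1, N:1, O:4, S:1.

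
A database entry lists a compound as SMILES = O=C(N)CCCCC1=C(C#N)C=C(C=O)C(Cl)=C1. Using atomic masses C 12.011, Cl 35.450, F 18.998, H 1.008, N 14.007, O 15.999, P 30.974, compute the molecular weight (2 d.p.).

First, the molecular formula is C13H13ClN2O2 (counting implicit H from valence).
  C: 13 × 12.011 = 156.143
  Cl: 1 × 35.450 = 35.450
  H: 13 × 1.008 = 13.104
  N: 2 × 14.007 = 28.014
  O: 2 × 15.999 = 31.998
Sum: 13×12.011 + 1×35.450 + 13×1.008 + 2×14.007 + 2×15.999 = 264.709 → 264.71 g/mol.

264.71 g/mol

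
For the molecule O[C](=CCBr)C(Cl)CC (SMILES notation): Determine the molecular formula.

C6H10BrClO

Walk through each heavy atom and fill implicit hydrogens from standard valence (C 4, N 3, O 2, S 2, halogen 1):
  atom 1: O, bond orders sum to 1 (valence 2) → 1 H
  atom 2: C with explicit H count 0
  atom 3: C, bond orders sum to 3 (valence 4) → 1 H
  atom 4: C, bond orders sum to 2 (valence 4) → 2 H
  atom 5: Br (halogen, monovalent) → 0 H
  atom 6: C, bond orders sum to 3 (valence 4) → 1 H
  atom 7: Cl (halogen, monovalent) → 0 H
  atom 8: C, bond orders sum to 2 (valence 4) → 2 H
  atom 9: C, bond orders sum to 1 (valence 4) → 3 H
Totals → C:6, H:10, Br:1, Cl:1, O:1.
In Hill order: C6H10BrClO.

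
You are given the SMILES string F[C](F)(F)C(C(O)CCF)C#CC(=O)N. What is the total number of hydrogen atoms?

Walk through each heavy atom and fill implicit hydrogens from standard valence (C 4, N 3, O 2, S 2, halogen 1):
  atom 1: F (halogen, monovalent) → 0 H
  atom 2: C with explicit H count 0
  atom 3: F (halogen, monovalent) → 0 H
  atom 4: F (halogen, monovalent) → 0 H
  atom 5: C, bond orders sum to 3 (valence 4) → 1 H
  atom 6: C, bond orders sum to 3 (valence 4) → 1 H
  atom 7: O, bond orders sum to 1 (valence 2) → 1 H
  atom 8: C, bond orders sum to 2 (valence 4) → 2 H
  atom 9: C, bond orders sum to 2 (valence 4) → 2 H
  atom 10: F (halogen, monovalent) → 0 H
  atom 11: C, bond orders sum to 4 (valence 4) → 0 H
  atom 12: C, bond orders sum to 4 (valence 4) → 0 H
  atom 13: C, bond orders sum to 4 (valence 4) → 0 H
  atom 14: O, bond orders sum to 2 (valence 2) → 0 H
  atom 15: N, bond orders sum to 1 (valence 3) → 2 H
Total hydrogens: 9.

9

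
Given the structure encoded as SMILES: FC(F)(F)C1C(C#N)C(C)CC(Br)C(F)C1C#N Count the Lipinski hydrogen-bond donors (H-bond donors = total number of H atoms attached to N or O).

Donors: find every N or O and count the H atoms it carries.
  atom 8 (N): bond orders sum to 3 → 0 H
  atom 18 (N): bond orders sum to 3 → 0 H
Lipinski HBD = 0.

0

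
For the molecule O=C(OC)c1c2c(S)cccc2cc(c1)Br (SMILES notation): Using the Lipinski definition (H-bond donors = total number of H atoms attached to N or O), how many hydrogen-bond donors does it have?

Donors: find every N or O and count the H atoms it carries.
  atom 1 (O): bond orders sum to 2 → 0 H
  atom 3 (O): bond orders sum to 2 → 0 H
Lipinski HBD = 0.

0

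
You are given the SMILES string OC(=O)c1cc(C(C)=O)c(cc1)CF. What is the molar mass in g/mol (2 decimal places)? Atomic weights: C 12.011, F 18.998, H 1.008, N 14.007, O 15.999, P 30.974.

196.18 g/mol

First, the molecular formula is C10H9FO3 (counting implicit H from valence).
  C: 10 × 12.011 = 120.110
  F: 1 × 18.998 = 18.998
  H: 9 × 1.008 = 9.072
  O: 3 × 15.999 = 47.997
Sum: 10×12.011 + 1×18.998 + 9×1.008 + 3×15.999 = 196.177 → 196.18 g/mol.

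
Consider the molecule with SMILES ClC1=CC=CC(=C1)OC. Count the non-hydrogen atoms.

9

Every atom symbol written in the SMILES (organic subset) is one heavy atom; implicit H are not written.
Heavy atoms by element → C:7, Cl:1, O:1.
Total: 9.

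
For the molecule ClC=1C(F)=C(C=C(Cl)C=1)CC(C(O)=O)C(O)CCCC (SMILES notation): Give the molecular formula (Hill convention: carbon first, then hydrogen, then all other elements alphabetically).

Walk through each heavy atom and fill implicit hydrogens from standard valence (C 4, N 3, O 2, S 2, halogen 1):
  atom 1: Cl (halogen, monovalent) → 0 H
  atom 2: C, bond orders sum to 4 (valence 4) → 0 H
  atom 3: C, bond orders sum to 4 (valence 4) → 0 H
  atom 4: F (halogen, monovalent) → 0 H
  atom 5: C, bond orders sum to 4 (valence 4) → 0 H
  atom 6: C, bond orders sum to 3 (valence 4) → 1 H
  atom 7: C, bond orders sum to 4 (valence 4) → 0 H
  atom 8: Cl (halogen, monovalent) → 0 H
  atom 9: C, bond orders sum to 3 (valence 4) → 1 H
  atom 10: C, bond orders sum to 2 (valence 4) → 2 H
  atom 11: C, bond orders sum to 3 (valence 4) → 1 H
  atom 12: C, bond orders sum to 4 (valence 4) → 0 H
  atom 13: O, bond orders sum to 1 (valence 2) → 1 H
  atom 14: O, bond orders sum to 2 (valence 2) → 0 H
  atom 15: C, bond orders sum to 3 (valence 4) → 1 H
  atom 16: O, bond orders sum to 1 (valence 2) → 1 H
  atom 17: C, bond orders sum to 2 (valence 4) → 2 H
  atom 18: C, bond orders sum to 2 (valence 4) → 2 H
  atom 19: C, bond orders sum to 2 (valence 4) → 2 H
  atom 20: C, bond orders sum to 1 (valence 4) → 3 H
Totals → C:14, H:17, Cl:2, F:1, O:3.

C14H17Cl2FO3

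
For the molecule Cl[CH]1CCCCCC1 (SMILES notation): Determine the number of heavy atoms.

Every atom symbol written in the SMILES (organic subset) is one heavy atom; implicit H are not written.
Heavy atoms by element → C:7, Cl:1.
Total: 8.

8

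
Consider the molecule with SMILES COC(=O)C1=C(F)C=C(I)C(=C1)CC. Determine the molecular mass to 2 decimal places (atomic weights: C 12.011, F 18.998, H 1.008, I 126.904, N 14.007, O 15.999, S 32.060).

First, the molecular formula is C10H10FIO2 (counting implicit H from valence).
  C: 10 × 12.011 = 120.110
  F: 1 × 18.998 = 18.998
  H: 10 × 1.008 = 10.080
  I: 1 × 126.904 = 126.904
  O: 2 × 15.999 = 31.998
Sum: 10×12.011 + 1×18.998 + 10×1.008 + 1×126.904 + 2×15.999 = 308.090 → 308.09 g/mol.

308.09 g/mol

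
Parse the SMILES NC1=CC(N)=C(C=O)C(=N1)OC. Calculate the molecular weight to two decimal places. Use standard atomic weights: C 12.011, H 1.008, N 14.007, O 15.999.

167.17 g/mol

First, the molecular formula is C7H9N3O2 (counting implicit H from valence).
  C: 7 × 12.011 = 84.077
  H: 9 × 1.008 = 9.072
  N: 3 × 14.007 = 42.021
  O: 2 × 15.999 = 31.998
Sum: 7×12.011 + 9×1.008 + 3×14.007 + 2×15.999 = 167.168 → 167.17 g/mol.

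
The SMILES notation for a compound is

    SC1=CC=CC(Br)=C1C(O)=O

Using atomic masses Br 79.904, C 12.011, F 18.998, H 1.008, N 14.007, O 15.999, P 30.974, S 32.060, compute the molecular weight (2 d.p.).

First, the molecular formula is C7H5BrO2S (counting implicit H from valence).
  Br: 1 × 79.904 = 79.904
  C: 7 × 12.011 = 84.077
  H: 5 × 1.008 = 5.040
  O: 2 × 15.999 = 31.998
  S: 1 × 32.060 = 32.060
Sum: 1×79.904 + 7×12.011 + 5×1.008 + 2×15.999 + 1×32.060 = 233.079 → 233.08 g/mol.

233.08 g/mol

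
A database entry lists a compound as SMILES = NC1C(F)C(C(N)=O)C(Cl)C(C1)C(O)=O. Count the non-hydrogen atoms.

Every atom symbol written in the SMILES (organic subset) is one heavy atom; implicit H are not written.
Heavy atoms by element → C:8, Cl:1, F:1, N:2, O:3.
Total: 15.

15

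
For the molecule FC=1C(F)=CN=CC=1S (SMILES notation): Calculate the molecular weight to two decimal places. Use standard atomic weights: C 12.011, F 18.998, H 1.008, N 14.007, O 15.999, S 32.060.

First, the molecular formula is C5H3F2NS (counting implicit H from valence).
  C: 5 × 12.011 = 60.055
  F: 2 × 18.998 = 37.996
  H: 3 × 1.008 = 3.024
  N: 1 × 14.007 = 14.007
  S: 1 × 32.060 = 32.060
Sum: 5×12.011 + 2×18.998 + 3×1.008 + 1×14.007 + 1×32.060 = 147.142 → 147.14 g/mol.

147.14 g/mol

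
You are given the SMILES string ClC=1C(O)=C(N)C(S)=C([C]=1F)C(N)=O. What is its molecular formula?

C7H6ClFN2O2S

Walk through each heavy atom and fill implicit hydrogens from standard valence (C 4, N 3, O 2, S 2, halogen 1):
  atom 1: Cl (halogen, monovalent) → 0 H
  atom 2: C, bond orders sum to 4 (valence 4) → 0 H
  atom 3: C, bond orders sum to 4 (valence 4) → 0 H
  atom 4: O, bond orders sum to 1 (valence 2) → 1 H
  atom 5: C, bond orders sum to 4 (valence 4) → 0 H
  atom 6: N, bond orders sum to 1 (valence 3) → 2 H
  atom 7: C, bond orders sum to 4 (valence 4) → 0 H
  atom 8: S, bond orders sum to 1 (valence 2) → 1 H
  atom 9: C, bond orders sum to 4 (valence 4) → 0 H
  atom 10: C with explicit H count 0
  atom 11: F (halogen, monovalent) → 0 H
  atom 12: C, bond orders sum to 4 (valence 4) → 0 H
  atom 13: N, bond orders sum to 1 (valence 3) → 2 H
  atom 14: O, bond orders sum to 2 (valence 2) → 0 H
Totals → C:7, H:6, Cl:1, F:1, N:2, O:2, S:1.
In Hill order: C7H6ClFN2O2S.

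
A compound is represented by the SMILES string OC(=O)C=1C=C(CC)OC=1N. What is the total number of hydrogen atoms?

9

Walk through each heavy atom and fill implicit hydrogens from standard valence (C 4, N 3, O 2, S 2, halogen 1):
  atom 1: O, bond orders sum to 1 (valence 2) → 1 H
  atom 2: C, bond orders sum to 4 (valence 4) → 0 H
  atom 3: O, bond orders sum to 2 (valence 2) → 0 H
  atom 4: C, bond orders sum to 4 (valence 4) → 0 H
  atom 5: C, bond orders sum to 3 (valence 4) → 1 H
  atom 6: C, bond orders sum to 4 (valence 4) → 0 H
  atom 7: C, bond orders sum to 2 (valence 4) → 2 H
  atom 8: C, bond orders sum to 1 (valence 4) → 3 H
  atom 9: O, bond orders sum to 2 (valence 2) → 0 H
  atom 10: C, bond orders sum to 4 (valence 4) → 0 H
  atom 11: N, bond orders sum to 1 (valence 3) → 2 H
Total hydrogens: 9.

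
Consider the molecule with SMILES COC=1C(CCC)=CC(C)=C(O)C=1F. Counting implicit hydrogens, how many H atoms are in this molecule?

15

Walk through each heavy atom and fill implicit hydrogens from standard valence (C 4, N 3, O 2, S 2, halogen 1):
  atom 1: C, bond orders sum to 1 (valence 4) → 3 H
  atom 2: O, bond orders sum to 2 (valence 2) → 0 H
  atom 3: C, bond orders sum to 4 (valence 4) → 0 H
  atom 4: C, bond orders sum to 4 (valence 4) → 0 H
  atom 5: C, bond orders sum to 2 (valence 4) → 2 H
  atom 6: C, bond orders sum to 2 (valence 4) → 2 H
  atom 7: C, bond orders sum to 1 (valence 4) → 3 H
  atom 8: C, bond orders sum to 3 (valence 4) → 1 H
  atom 9: C, bond orders sum to 4 (valence 4) → 0 H
  atom 10: C, bond orders sum to 1 (valence 4) → 3 H
  atom 11: C, bond orders sum to 4 (valence 4) → 0 H
  atom 12: O, bond orders sum to 1 (valence 2) → 1 H
  atom 13: C, bond orders sum to 4 (valence 4) → 0 H
  atom 14: F (halogen, monovalent) → 0 H
Total hydrogens: 15.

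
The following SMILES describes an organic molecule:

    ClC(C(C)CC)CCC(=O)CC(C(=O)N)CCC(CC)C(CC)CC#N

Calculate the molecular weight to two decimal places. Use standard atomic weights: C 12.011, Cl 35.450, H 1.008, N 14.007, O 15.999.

384.99 g/mol

First, the molecular formula is C21H37ClN2O2 (counting implicit H from valence).
  C: 21 × 12.011 = 252.231
  Cl: 1 × 35.450 = 35.450
  H: 37 × 1.008 = 37.296
  N: 2 × 14.007 = 28.014
  O: 2 × 15.999 = 31.998
Sum: 21×12.011 + 1×35.450 + 37×1.008 + 2×14.007 + 2×15.999 = 384.989 → 384.99 g/mol.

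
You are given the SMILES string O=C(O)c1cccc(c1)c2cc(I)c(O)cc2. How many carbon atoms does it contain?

13

Count every carbon token in the SMILES (each C, including those in ring-closure positions and inside branches).
Carbon count: 13.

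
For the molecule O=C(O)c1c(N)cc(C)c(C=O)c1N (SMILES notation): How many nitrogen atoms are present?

2

Scan the SMILES for N atoms (remember two-letter symbols like Cl and Br are single atoms).
Nitrogen count: 2.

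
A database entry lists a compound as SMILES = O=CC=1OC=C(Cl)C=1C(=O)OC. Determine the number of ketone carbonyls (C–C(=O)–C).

Scan the SMILES for the ketone motif — none present.
Groups that are present: 1 aldehyde, 1 ester.

0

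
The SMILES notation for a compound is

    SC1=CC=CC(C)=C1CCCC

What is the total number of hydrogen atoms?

16

Walk through each heavy atom and fill implicit hydrogens from standard valence (C 4, N 3, O 2, S 2, halogen 1):
  atom 1: S, bond orders sum to 1 (valence 2) → 1 H
  atom 2: C, bond orders sum to 4 (valence 4) → 0 H
  atom 3: C, bond orders sum to 3 (valence 4) → 1 H
  atom 4: C, bond orders sum to 3 (valence 4) → 1 H
  atom 5: C, bond orders sum to 3 (valence 4) → 1 H
  atom 6: C, bond orders sum to 4 (valence 4) → 0 H
  atom 7: C, bond orders sum to 1 (valence 4) → 3 H
  atom 8: C, bond orders sum to 4 (valence 4) → 0 H
  atom 9: C, bond orders sum to 2 (valence 4) → 2 H
  atom 10: C, bond orders sum to 2 (valence 4) → 2 H
  atom 11: C, bond orders sum to 2 (valence 4) → 2 H
  atom 12: C, bond orders sum to 1 (valence 4) → 3 H
Total hydrogens: 16.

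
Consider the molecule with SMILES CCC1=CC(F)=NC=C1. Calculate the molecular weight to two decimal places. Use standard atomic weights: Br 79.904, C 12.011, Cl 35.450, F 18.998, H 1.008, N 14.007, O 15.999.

First, the molecular formula is C7H8FN (counting implicit H from valence).
  C: 7 × 12.011 = 84.077
  F: 1 × 18.998 = 18.998
  H: 8 × 1.008 = 8.064
  N: 1 × 14.007 = 14.007
Sum: 7×12.011 + 1×18.998 + 8×1.008 + 1×14.007 = 125.146 → 125.15 g/mol.

125.15 g/mol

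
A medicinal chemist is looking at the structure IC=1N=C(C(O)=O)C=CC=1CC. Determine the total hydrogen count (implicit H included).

8

Walk through each heavy atom and fill implicit hydrogens from standard valence (C 4, N 3, O 2, S 2, halogen 1):
  atom 1: I (halogen, monovalent) → 0 H
  atom 2: C, bond orders sum to 4 (valence 4) → 0 H
  atom 3: N, bond orders sum to 3 (valence 3) → 0 H
  atom 4: C, bond orders sum to 4 (valence 4) → 0 H
  atom 5: C, bond orders sum to 4 (valence 4) → 0 H
  atom 6: O, bond orders sum to 1 (valence 2) → 1 H
  atom 7: O, bond orders sum to 2 (valence 2) → 0 H
  atom 8: C, bond orders sum to 3 (valence 4) → 1 H
  atom 9: C, bond orders sum to 3 (valence 4) → 1 H
  atom 10: C, bond orders sum to 4 (valence 4) → 0 H
  atom 11: C, bond orders sum to 2 (valence 4) → 2 H
  atom 12: C, bond orders sum to 1 (valence 4) → 3 H
Total hydrogens: 8.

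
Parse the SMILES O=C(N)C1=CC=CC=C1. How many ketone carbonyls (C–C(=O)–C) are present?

Scan the SMILES for the ketone motif — none present.
Groups that are present: 1 amide.

0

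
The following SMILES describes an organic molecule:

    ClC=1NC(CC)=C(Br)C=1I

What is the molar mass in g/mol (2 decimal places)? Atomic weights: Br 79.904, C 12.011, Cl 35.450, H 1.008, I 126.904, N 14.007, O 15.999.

334.38 g/mol

First, the molecular formula is C6H6BrClIN (counting implicit H from valence).
  Br: 1 × 79.904 = 79.904
  C: 6 × 12.011 = 72.066
  Cl: 1 × 35.450 = 35.450
  H: 6 × 1.008 = 6.048
  I: 1 × 126.904 = 126.904
  N: 1 × 14.007 = 14.007
Sum: 1×79.904 + 6×12.011 + 1×35.450 + 6×1.008 + 1×126.904 + 1×14.007 = 334.379 → 334.38 g/mol.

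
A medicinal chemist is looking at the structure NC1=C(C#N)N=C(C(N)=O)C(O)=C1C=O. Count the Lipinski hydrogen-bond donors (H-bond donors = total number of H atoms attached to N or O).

5

Donors: find every N or O and count the H atoms it carries.
  atom 1 (N): bond orders sum to 1 → 2 H
  atom 5 (N): bond orders sum to 3 → 0 H
  atom 6 (N): bond orders sum to 3 → 0 H
  atom 9 (N): bond orders sum to 1 → 2 H
  atom 10 (O): bond orders sum to 2 → 0 H
  atom 12 (O): bond orders sum to 1 → 1 H
  atom 15 (O): bond orders sum to 2 → 0 H
Lipinski HBD = 5.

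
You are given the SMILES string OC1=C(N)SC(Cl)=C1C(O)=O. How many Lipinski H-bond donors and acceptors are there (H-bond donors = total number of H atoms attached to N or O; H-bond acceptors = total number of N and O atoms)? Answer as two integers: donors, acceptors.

4, 4

Donors: find every N or O and count the H atoms it carries.
  atom 1 (O): bond orders sum to 1 → 1 H
  atom 4 (N): bond orders sum to 1 → 2 H
  atom 10 (O): bond orders sum to 1 → 1 H
  atom 11 (O): bond orders sum to 2 → 0 H
Lipinski HBD = 4.
Acceptors: N atoms = 1, O atoms = 3 → HBA = 4.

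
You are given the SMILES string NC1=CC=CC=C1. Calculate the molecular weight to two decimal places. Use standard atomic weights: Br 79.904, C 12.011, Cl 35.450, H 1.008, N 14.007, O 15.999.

First, the molecular formula is C6H7N (counting implicit H from valence).
  C: 6 × 12.011 = 72.066
  H: 7 × 1.008 = 7.056
  N: 1 × 14.007 = 14.007
Sum: 6×12.011 + 7×1.008 + 1×14.007 = 93.129 → 93.13 g/mol.

93.13 g/mol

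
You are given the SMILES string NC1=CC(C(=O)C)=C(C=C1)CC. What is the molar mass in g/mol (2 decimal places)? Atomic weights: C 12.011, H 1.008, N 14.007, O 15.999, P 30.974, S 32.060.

First, the molecular formula is C10H13NO (counting implicit H from valence).
  C: 10 × 12.011 = 120.110
  H: 13 × 1.008 = 13.104
  N: 1 × 14.007 = 14.007
  O: 1 × 15.999 = 15.999
Sum: 10×12.011 + 13×1.008 + 1×14.007 + 1×15.999 = 163.220 → 163.22 g/mol.

163.22 g/mol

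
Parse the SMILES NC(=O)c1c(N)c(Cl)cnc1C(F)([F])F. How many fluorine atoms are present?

Scan the SMILES for F atoms (remember two-letter symbols like Cl and Br are single atoms).
Fluorine count: 3.

3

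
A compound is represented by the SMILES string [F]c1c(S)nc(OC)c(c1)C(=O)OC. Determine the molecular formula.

Walk through each heavy atom and fill implicit hydrogens from standard valence (C 4, N 3, O 2, S 2, halogen 1); for lowercase aromatic atoms, an aromatic c carries 1 H when it has two neighbours and 0 H with three, and aromatic n carries 0 H:
  atom 1: F with explicit H count 0
  atom 2: aromatic c, 3 neighbours → 0 H
  atom 3: aromatic c, 3 neighbours → 0 H
  atom 4: S, bond orders sum to 1 (valence 2) → 1 H
  atom 5: aromatic n, 2 neighbours → 0 H
  atom 6: aromatic c, 3 neighbours → 0 H
  atom 7: O, bond orders sum to 2 (valence 2) → 0 H
  atom 8: C, bond orders sum to 1 (valence 4) → 3 H
  atom 9: aromatic c, 3 neighbours → 0 H
  atom 10: aromatic c, 2 neighbours → 1 H
  atom 11: C, bond orders sum to 4 (valence 4) → 0 H
  atom 12: O, bond orders sum to 2 (valence 2) → 0 H
  atom 13: O, bond orders sum to 2 (valence 2) → 0 H
  atom 14: C, bond orders sum to 1 (valence 4) → 3 H
Totals → C:8, H:8, F:1, N:1, O:3, S:1.
In Hill order: C8H8FNO3S.

C8H8FNO3S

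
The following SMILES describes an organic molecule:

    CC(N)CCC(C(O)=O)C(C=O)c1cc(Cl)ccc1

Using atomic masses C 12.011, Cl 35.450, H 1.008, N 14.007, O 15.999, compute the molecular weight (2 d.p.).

First, the molecular formula is C14H18ClNO3 (counting implicit H from valence).
  C: 14 × 12.011 = 168.154
  Cl: 1 × 35.450 = 35.450
  H: 18 × 1.008 = 18.144
  N: 1 × 14.007 = 14.007
  O: 3 × 15.999 = 47.997
Sum: 14×12.011 + 1×35.450 + 18×1.008 + 1×14.007 + 3×15.999 = 283.752 → 283.75 g/mol.

283.75 g/mol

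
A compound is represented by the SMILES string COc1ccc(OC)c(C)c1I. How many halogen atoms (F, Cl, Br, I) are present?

Halogen atoms appear at heavy-atom position 12 (1×I).
Other groups present: 2 ether.
Halogen count: 1.

1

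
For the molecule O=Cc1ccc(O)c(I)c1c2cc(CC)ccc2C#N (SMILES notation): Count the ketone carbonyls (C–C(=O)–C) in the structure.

Scan the SMILES for the ketone motif — none present.
Groups that are present: 1 aldehyde, 1 hydroxyl, 1 nitrile.

0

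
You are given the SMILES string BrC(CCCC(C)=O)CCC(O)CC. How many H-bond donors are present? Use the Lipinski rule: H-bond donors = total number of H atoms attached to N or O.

1

Donors: find every N or O and count the H atoms it carries.
  atom 8 (O): bond orders sum to 2 → 0 H
  atom 12 (O): bond orders sum to 1 → 1 H
Lipinski HBD = 1.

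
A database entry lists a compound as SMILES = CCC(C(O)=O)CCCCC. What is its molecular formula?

Walk through each heavy atom and fill implicit hydrogens from standard valence (C 4, N 3, O 2, S 2, halogen 1):
  atom 1: C, bond orders sum to 1 (valence 4) → 3 H
  atom 2: C, bond orders sum to 2 (valence 4) → 2 H
  atom 3: C, bond orders sum to 3 (valence 4) → 1 H
  atom 4: C, bond orders sum to 4 (valence 4) → 0 H
  atom 5: O, bond orders sum to 1 (valence 2) → 1 H
  atom 6: O, bond orders sum to 2 (valence 2) → 0 H
  atom 7: C, bond orders sum to 2 (valence 4) → 2 H
  atom 8: C, bond orders sum to 2 (valence 4) → 2 H
  atom 9: C, bond orders sum to 2 (valence 4) → 2 H
  atom 10: C, bond orders sum to 2 (valence 4) → 2 H
  atom 11: C, bond orders sum to 1 (valence 4) → 3 H
Totals → C:9, H:18, O:2.
In Hill order: C9H18O2.

C9H18O2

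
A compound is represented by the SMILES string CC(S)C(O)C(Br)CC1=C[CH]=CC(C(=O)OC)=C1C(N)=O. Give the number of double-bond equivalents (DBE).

Molecular formula: C14H18BrNO4S.
DoU = (2C + 2 + N − H − X) / 2, where X is the halogen count and O/S are ignored.
    = (2·14 + 2 + 1 − 18 − 1) / 2 = 12 / 2 = 6.

6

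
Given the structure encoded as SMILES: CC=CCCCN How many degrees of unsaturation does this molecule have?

Molecular formula: C6H13N.
DoU = (2C + 2 + N − H − X) / 2, where X is the halogen count and O/S are ignored.
    = (2·6 + 2 + 1 − 13 − 0) / 2 = 2 / 2 = 1.

1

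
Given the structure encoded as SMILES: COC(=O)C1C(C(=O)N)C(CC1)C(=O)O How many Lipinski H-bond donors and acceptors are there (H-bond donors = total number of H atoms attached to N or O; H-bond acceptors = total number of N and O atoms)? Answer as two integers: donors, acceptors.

Donors: find every N or O and count the H atoms it carries.
  atom 2 (O): bond orders sum to 2 → 0 H
  atom 4 (O): bond orders sum to 2 → 0 H
  atom 8 (O): bond orders sum to 2 → 0 H
  atom 9 (N): bond orders sum to 1 → 2 H
  atom 14 (O): bond orders sum to 2 → 0 H
  atom 15 (O): bond orders sum to 1 → 1 H
Lipinski HBD = 3.
Acceptors: N atoms = 1, O atoms = 5 → HBA = 6.

3, 6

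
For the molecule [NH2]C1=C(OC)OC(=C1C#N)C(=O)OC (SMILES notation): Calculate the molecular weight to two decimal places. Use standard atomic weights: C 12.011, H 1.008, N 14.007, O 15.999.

196.16 g/mol

First, the molecular formula is C8H8N2O4 (counting implicit H from valence).
  C: 8 × 12.011 = 96.088
  H: 8 × 1.008 = 8.064
  N: 2 × 14.007 = 28.014
  O: 4 × 15.999 = 63.996
Sum: 8×12.011 + 8×1.008 + 2×14.007 + 4×15.999 = 196.162 → 196.16 g/mol.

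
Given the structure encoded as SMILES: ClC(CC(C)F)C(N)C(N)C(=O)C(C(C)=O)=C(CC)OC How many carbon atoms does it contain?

Count every carbon token in the SMILES (each C, including those in ring-closure positions and inside branches).
Carbon count: 14.

14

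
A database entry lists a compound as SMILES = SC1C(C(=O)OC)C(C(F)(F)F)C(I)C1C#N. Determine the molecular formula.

C9H9F3INO2S

Walk through each heavy atom and fill implicit hydrogens from standard valence (C 4, N 3, O 2, S 2, halogen 1):
  atom 1: S, bond orders sum to 1 (valence 2) → 1 H
  atom 2: C, bond orders sum to 3 (valence 4) → 1 H
  atom 3: C, bond orders sum to 3 (valence 4) → 1 H
  atom 4: C, bond orders sum to 4 (valence 4) → 0 H
  atom 5: O, bond orders sum to 2 (valence 2) → 0 H
  atom 6: O, bond orders sum to 2 (valence 2) → 0 H
  atom 7: C, bond orders sum to 1 (valence 4) → 3 H
  atom 8: C, bond orders sum to 3 (valence 4) → 1 H
  atom 9: C, bond orders sum to 4 (valence 4) → 0 H
  atom 10: F (halogen, monovalent) → 0 H
  atom 11: F (halogen, monovalent) → 0 H
  atom 12: F (halogen, monovalent) → 0 H
  atom 13: C, bond orders sum to 3 (valence 4) → 1 H
  atom 14: I (halogen, monovalent) → 0 H
  atom 15: C, bond orders sum to 3 (valence 4) → 1 H
  atom 16: C, bond orders sum to 4 (valence 4) → 0 H
  atom 17: N, bond orders sum to 3 (valence 3) → 0 H
Totals → C:9, H:9, F:3, I:1, N:1, O:2, S:1.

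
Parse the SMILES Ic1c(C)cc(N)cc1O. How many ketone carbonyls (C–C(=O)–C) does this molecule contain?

0

Scan the SMILES for the ketone motif — none present.
Groups that are present: 1 hydroxyl, 1 primary amine.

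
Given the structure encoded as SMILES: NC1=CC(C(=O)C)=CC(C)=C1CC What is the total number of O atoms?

Scan the SMILES for O atoms (remember two-letter symbols like Cl and Br are single atoms).
Oxygen count: 1.

1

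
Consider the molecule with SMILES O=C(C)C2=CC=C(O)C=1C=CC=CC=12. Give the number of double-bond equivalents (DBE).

8

Degree of unsaturation = (number of rings) + (number of π bonds).
Ring closures in the SMILES: 2.
π bonds: 6 double bonds (each 1 DoU) → 6 DoU from unsaturation.
Total DoU = 2 + 6 = 8.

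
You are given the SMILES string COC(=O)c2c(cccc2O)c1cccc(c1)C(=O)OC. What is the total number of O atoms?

5

Scan the SMILES for O atoms (remember two-letter symbols like Cl and Br are single atoms).
Oxygen count: 5.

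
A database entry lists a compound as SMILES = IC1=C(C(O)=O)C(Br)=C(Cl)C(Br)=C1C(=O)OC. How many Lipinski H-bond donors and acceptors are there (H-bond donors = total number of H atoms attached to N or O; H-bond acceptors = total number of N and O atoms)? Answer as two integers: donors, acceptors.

1, 4

Donors: find every N or O and count the H atoms it carries.
  atom 5 (O): bond orders sum to 1 → 1 H
  atom 6 (O): bond orders sum to 2 → 0 H
  atom 15 (O): bond orders sum to 2 → 0 H
  atom 16 (O): bond orders sum to 2 → 0 H
Lipinski HBD = 1.
Acceptors: N atoms = 0, O atoms = 4 → HBA = 4.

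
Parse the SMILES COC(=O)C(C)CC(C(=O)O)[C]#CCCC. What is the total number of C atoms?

12

Count every carbon token in the SMILES (each C, including those in ring-closure positions and inside branches).
Carbon count: 12.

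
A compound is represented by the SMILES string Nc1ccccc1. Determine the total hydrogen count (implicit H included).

Walk through each heavy atom and fill implicit hydrogens from standard valence (C 4, N 3, O 2, S 2, halogen 1); for lowercase aromatic atoms, an aromatic c carries 1 H when it has two neighbours and 0 H with three, and aromatic n carries 0 H:
  atom 1: N, bond orders sum to 1 (valence 3) → 2 H
  atom 2: aromatic c, 3 neighbours → 0 H
  atom 3: aromatic c, 2 neighbours → 1 H
  atom 4: aromatic c, 2 neighbours → 1 H
  atom 5: aromatic c, 2 neighbours → 1 H
  atom 6: aromatic c, 2 neighbours → 1 H
  atom 7: aromatic c, 2 neighbours → 1 H
Total hydrogens: 7.

7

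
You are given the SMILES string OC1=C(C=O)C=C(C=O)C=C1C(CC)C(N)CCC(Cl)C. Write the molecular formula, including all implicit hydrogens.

Walk through each heavy atom and fill implicit hydrogens from standard valence (C 4, N 3, O 2, S 2, halogen 1):
  atom 1: O, bond orders sum to 1 (valence 2) → 1 H
  atom 2: C, bond orders sum to 4 (valence 4) → 0 H
  atom 3: C, bond orders sum to 4 (valence 4) → 0 H
  atom 4: C, bond orders sum to 3 (valence 4) → 1 H
  atom 5: O, bond orders sum to 2 (valence 2) → 0 H
  atom 6: C, bond orders sum to 3 (valence 4) → 1 H
  atom 7: C, bond orders sum to 4 (valence 4) → 0 H
  atom 8: C, bond orders sum to 3 (valence 4) → 1 H
  atom 9: O, bond orders sum to 2 (valence 2) → 0 H
  atom 10: C, bond orders sum to 3 (valence 4) → 1 H
  atom 11: C, bond orders sum to 4 (valence 4) → 0 H
  atom 12: C, bond orders sum to 3 (valence 4) → 1 H
  atom 13: C, bond orders sum to 2 (valence 4) → 2 H
  atom 14: C, bond orders sum to 1 (valence 4) → 3 H
  atom 15: C, bond orders sum to 3 (valence 4) → 1 H
  atom 16: N, bond orders sum to 1 (valence 3) → 2 H
  atom 17: C, bond orders sum to 2 (valence 4) → 2 H
  atom 18: C, bond orders sum to 2 (valence 4) → 2 H
  atom 19: C, bond orders sum to 3 (valence 4) → 1 H
  atom 20: Cl (halogen, monovalent) → 0 H
  atom 21: C, bond orders sum to 1 (valence 4) → 3 H
Totals → C:16, H:22, Cl:1, N:1, O:3.
In Hill order: C16H22ClNO3.

C16H22ClNO3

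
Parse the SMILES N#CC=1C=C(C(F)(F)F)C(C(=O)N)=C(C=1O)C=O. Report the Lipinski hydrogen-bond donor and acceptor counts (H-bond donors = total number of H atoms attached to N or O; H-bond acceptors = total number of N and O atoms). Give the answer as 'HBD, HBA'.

3, 5

Donors: find every N or O and count the H atoms it carries.
  atom 1 (N): bond orders sum to 3 → 0 H
  atom 12 (O): bond orders sum to 2 → 0 H
  atom 13 (N): bond orders sum to 1 → 2 H
  atom 16 (O): bond orders sum to 1 → 1 H
  atom 18 (O): bond orders sum to 2 → 0 H
Lipinski HBD = 3.
Acceptors: N atoms = 2, O atoms = 3 → HBA = 5.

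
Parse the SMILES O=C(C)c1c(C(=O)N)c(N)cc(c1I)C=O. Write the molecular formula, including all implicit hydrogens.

Walk through each heavy atom and fill implicit hydrogens from standard valence (C 4, N 3, O 2, S 2, halogen 1); for lowercase aromatic atoms, an aromatic c carries 1 H when it has two neighbours and 0 H with three, and aromatic n carries 0 H:
  atom 1: O, bond orders sum to 2 (valence 2) → 0 H
  atom 2: C, bond orders sum to 4 (valence 4) → 0 H
  atom 3: C, bond orders sum to 1 (valence 4) → 3 H
  atom 4: aromatic c, 3 neighbours → 0 H
  atom 5: aromatic c, 3 neighbours → 0 H
  atom 6: C, bond orders sum to 4 (valence 4) → 0 H
  atom 7: O, bond orders sum to 2 (valence 2) → 0 H
  atom 8: N, bond orders sum to 1 (valence 3) → 2 H
  atom 9: aromatic c, 3 neighbours → 0 H
  atom 10: N, bond orders sum to 1 (valence 3) → 2 H
  atom 11: aromatic c, 2 neighbours → 1 H
  atom 12: aromatic c, 3 neighbours → 0 H
  atom 13: aromatic c, 3 neighbours → 0 H
  atom 14: I (halogen, monovalent) → 0 H
  atom 15: C, bond orders sum to 3 (valence 4) → 1 H
  atom 16: O, bond orders sum to 2 (valence 2) → 0 H
Totals → C:10, H:9, I:1, N:2, O:3.

C10H9IN2O3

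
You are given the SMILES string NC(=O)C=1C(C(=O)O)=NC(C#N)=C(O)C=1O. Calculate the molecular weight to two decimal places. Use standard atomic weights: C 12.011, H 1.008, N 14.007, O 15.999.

223.14 g/mol

First, the molecular formula is C8H5N3O5 (counting implicit H from valence).
  C: 8 × 12.011 = 96.088
  H: 5 × 1.008 = 5.040
  N: 3 × 14.007 = 42.021
  O: 5 × 15.999 = 79.995
Sum: 8×12.011 + 5×1.008 + 3×14.007 + 5×15.999 = 223.144 → 223.14 g/mol.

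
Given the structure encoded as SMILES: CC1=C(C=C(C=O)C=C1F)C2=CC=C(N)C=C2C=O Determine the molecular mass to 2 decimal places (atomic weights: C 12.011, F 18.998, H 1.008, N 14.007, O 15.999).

257.26 g/mol

First, the molecular formula is C15H12FNO2 (counting implicit H from valence).
  C: 15 × 12.011 = 180.165
  F: 1 × 18.998 = 18.998
  H: 12 × 1.008 = 12.096
  N: 1 × 14.007 = 14.007
  O: 2 × 15.999 = 31.998
Sum: 15×12.011 + 1×18.998 + 12×1.008 + 1×14.007 + 2×15.999 = 257.264 → 257.26 g/mol.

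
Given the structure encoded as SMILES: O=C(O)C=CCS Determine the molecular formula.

Walk through each heavy atom and fill implicit hydrogens from standard valence (C 4, N 3, O 2, S 2, halogen 1):
  atom 1: O, bond orders sum to 2 (valence 2) → 0 H
  atom 2: C, bond orders sum to 4 (valence 4) → 0 H
  atom 3: O, bond orders sum to 1 (valence 2) → 1 H
  atom 4: C, bond orders sum to 3 (valence 4) → 1 H
  atom 5: C, bond orders sum to 3 (valence 4) → 1 H
  atom 6: C, bond orders sum to 2 (valence 4) → 2 H
  atom 7: S, bond orders sum to 1 (valence 2) → 1 H
Totals → C:4, H:6, O:2, S:1.
In Hill order: C4H6O2S.

C4H6O2S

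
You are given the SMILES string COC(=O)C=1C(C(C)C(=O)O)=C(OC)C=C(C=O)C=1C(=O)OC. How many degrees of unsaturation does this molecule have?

Degree of unsaturation = (number of rings) + (number of π bonds).
Ring closures in the SMILES: 1.
π bonds: 7 double bonds (each 1 DoU) → 7 DoU from unsaturation.
Total DoU = 1 + 7 = 8.

8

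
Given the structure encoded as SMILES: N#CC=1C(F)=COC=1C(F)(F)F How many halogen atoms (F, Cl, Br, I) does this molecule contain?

Halogen atoms appear at heavy-atom positions 5, 10, 11, 12 (4×F).
Other groups present: 1 nitrile.
Halogen count: 4.

4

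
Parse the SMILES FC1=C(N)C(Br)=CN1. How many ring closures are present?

1

In SMILES, each pair of matching ring-closure digits denotes one ring-closing bond; the number of such bonds equals the number of independent rings.
Ring-closure bonds here: 1.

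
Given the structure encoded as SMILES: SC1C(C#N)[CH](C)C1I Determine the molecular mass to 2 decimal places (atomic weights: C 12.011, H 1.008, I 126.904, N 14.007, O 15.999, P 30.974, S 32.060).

First, the molecular formula is C6H8INS (counting implicit H from valence).
  C: 6 × 12.011 = 72.066
  H: 8 × 1.008 = 8.064
  I: 1 × 126.904 = 126.904
  N: 1 × 14.007 = 14.007
  S: 1 × 32.060 = 32.060
Sum: 6×12.011 + 8×1.008 + 1×126.904 + 1×14.007 + 1×32.060 = 253.101 → 253.10 g/mol.

253.10 g/mol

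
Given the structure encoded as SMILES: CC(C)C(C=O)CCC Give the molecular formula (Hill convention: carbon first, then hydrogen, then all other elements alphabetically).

Walk through each heavy atom and fill implicit hydrogens from standard valence (C 4, N 3, O 2, S 2, halogen 1):
  atom 1: C, bond orders sum to 1 (valence 4) → 3 H
  atom 2: C, bond orders sum to 3 (valence 4) → 1 H
  atom 3: C, bond orders sum to 1 (valence 4) → 3 H
  atom 4: C, bond orders sum to 3 (valence 4) → 1 H
  atom 5: C, bond orders sum to 3 (valence 4) → 1 H
  atom 6: O, bond orders sum to 2 (valence 2) → 0 H
  atom 7: C, bond orders sum to 2 (valence 4) → 2 H
  atom 8: C, bond orders sum to 2 (valence 4) → 2 H
  atom 9: C, bond orders sum to 1 (valence 4) → 3 H
Totals → C:8, H:16, O:1.
In Hill order: C8H16O.

C8H16O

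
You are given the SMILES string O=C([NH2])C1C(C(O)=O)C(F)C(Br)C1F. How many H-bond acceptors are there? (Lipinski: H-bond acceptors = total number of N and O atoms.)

4

N atoms: 1; O atoms: 3.
Lipinski HBA = 1 + 3 = 4.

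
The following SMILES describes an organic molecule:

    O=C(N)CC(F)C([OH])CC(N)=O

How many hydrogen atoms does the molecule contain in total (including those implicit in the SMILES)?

Walk through each heavy atom and fill implicit hydrogens from standard valence (C 4, N 3, O 2, S 2, halogen 1):
  atom 1: O, bond orders sum to 2 (valence 2) → 0 H
  atom 2: C, bond orders sum to 4 (valence 4) → 0 H
  atom 3: N, bond orders sum to 1 (valence 3) → 2 H
  atom 4: C, bond orders sum to 2 (valence 4) → 2 H
  atom 5: C, bond orders sum to 3 (valence 4) → 1 H
  atom 6: F (halogen, monovalent) → 0 H
  atom 7: C, bond orders sum to 3 (valence 4) → 1 H
  atom 8: O with explicit H count 1
  atom 9: C, bond orders sum to 2 (valence 4) → 2 H
  atom 10: C, bond orders sum to 4 (valence 4) → 0 H
  atom 11: N, bond orders sum to 1 (valence 3) → 2 H
  atom 12: O, bond orders sum to 2 (valence 2) → 0 H
Total hydrogens: 11.

11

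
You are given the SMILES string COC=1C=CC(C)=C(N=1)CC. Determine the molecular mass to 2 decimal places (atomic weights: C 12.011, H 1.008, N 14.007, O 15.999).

First, the molecular formula is C9H13NO (counting implicit H from valence).
  C: 9 × 12.011 = 108.099
  H: 13 × 1.008 = 13.104
  N: 1 × 14.007 = 14.007
  O: 1 × 15.999 = 15.999
Sum: 9×12.011 + 13×1.008 + 1×14.007 + 1×15.999 = 151.209 → 151.21 g/mol.

151.21 g/mol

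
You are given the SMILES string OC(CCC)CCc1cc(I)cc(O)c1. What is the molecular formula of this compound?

Walk through each heavy atom and fill implicit hydrogens from standard valence (C 4, N 3, O 2, S 2, halogen 1); for lowercase aromatic atoms, an aromatic c carries 1 H when it has two neighbours and 0 H with three, and aromatic n carries 0 H:
  atom 1: O, bond orders sum to 1 (valence 2) → 1 H
  atom 2: C, bond orders sum to 3 (valence 4) → 1 H
  atom 3: C, bond orders sum to 2 (valence 4) → 2 H
  atom 4: C, bond orders sum to 2 (valence 4) → 2 H
  atom 5: C, bond orders sum to 1 (valence 4) → 3 H
  atom 6: C, bond orders sum to 2 (valence 4) → 2 H
  atom 7: C, bond orders sum to 2 (valence 4) → 2 H
  atom 8: aromatic c, 3 neighbours → 0 H
  atom 9: aromatic c, 2 neighbours → 1 H
  atom 10: aromatic c, 3 neighbours → 0 H
  atom 11: I (halogen, monovalent) → 0 H
  atom 12: aromatic c, 2 neighbours → 1 H
  atom 13: aromatic c, 3 neighbours → 0 H
  atom 14: O, bond orders sum to 1 (valence 2) → 1 H
  atom 15: aromatic c, 2 neighbours → 1 H
Totals → C:12, H:17, I:1, O:2.

C12H17IO2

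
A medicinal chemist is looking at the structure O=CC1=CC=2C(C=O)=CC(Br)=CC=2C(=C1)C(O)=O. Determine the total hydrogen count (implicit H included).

7

Walk through each heavy atom and fill implicit hydrogens from standard valence (C 4, N 3, O 2, S 2, halogen 1):
  atom 1: O, bond orders sum to 2 (valence 2) → 0 H
  atom 2: C, bond orders sum to 3 (valence 4) → 1 H
  atom 3: C, bond orders sum to 4 (valence 4) → 0 H
  atom 4: C, bond orders sum to 3 (valence 4) → 1 H
  atom 5: C, bond orders sum to 4 (valence 4) → 0 H
  atom 6: C, bond orders sum to 4 (valence 4) → 0 H
  atom 7: C, bond orders sum to 3 (valence 4) → 1 H
  atom 8: O, bond orders sum to 2 (valence 2) → 0 H
  atom 9: C, bond orders sum to 3 (valence 4) → 1 H
  atom 10: C, bond orders sum to 4 (valence 4) → 0 H
  atom 11: Br (halogen, monovalent) → 0 H
  atom 12: C, bond orders sum to 3 (valence 4) → 1 H
  atom 13: C, bond orders sum to 4 (valence 4) → 0 H
  atom 14: C, bond orders sum to 4 (valence 4) → 0 H
  atom 15: C, bond orders sum to 3 (valence 4) → 1 H
  atom 16: C, bond orders sum to 4 (valence 4) → 0 H
  atom 17: O, bond orders sum to 1 (valence 2) → 1 H
  atom 18: O, bond orders sum to 2 (valence 2) → 0 H
Total hydrogens: 7.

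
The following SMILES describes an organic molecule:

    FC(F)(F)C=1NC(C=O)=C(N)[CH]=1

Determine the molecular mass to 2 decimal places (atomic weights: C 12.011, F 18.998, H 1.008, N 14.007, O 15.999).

178.11 g/mol

First, the molecular formula is C6H5F3N2O (counting implicit H from valence).
  C: 6 × 12.011 = 72.066
  F: 3 × 18.998 = 56.994
  H: 5 × 1.008 = 5.040
  N: 2 × 14.007 = 28.014
  O: 1 × 15.999 = 15.999
Sum: 6×12.011 + 3×18.998 + 5×1.008 + 2×14.007 + 1×15.999 = 178.113 → 178.11 g/mol.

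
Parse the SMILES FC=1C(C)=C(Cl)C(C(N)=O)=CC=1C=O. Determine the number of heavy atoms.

14

Every atom symbol written in the SMILES (organic subset) is one heavy atom; implicit H are not written.
Heavy atoms by element → C:9, Cl:1, F:1, N:1, O:2.
Total: 14.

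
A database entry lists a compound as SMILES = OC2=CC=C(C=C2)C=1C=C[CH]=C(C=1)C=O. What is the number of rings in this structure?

In SMILES, each pair of matching ring-closure digits denotes one ring-closing bond; the number of such bonds equals the number of independent rings.
Ring-closure bonds here: 2.

2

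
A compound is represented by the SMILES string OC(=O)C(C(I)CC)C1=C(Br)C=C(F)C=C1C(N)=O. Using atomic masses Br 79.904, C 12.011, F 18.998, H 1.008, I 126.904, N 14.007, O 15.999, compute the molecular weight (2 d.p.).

444.04 g/mol

First, the molecular formula is C12H12BrFINO3 (counting implicit H from valence).
  Br: 1 × 79.904 = 79.904
  C: 12 × 12.011 = 144.132
  F: 1 × 18.998 = 18.998
  H: 12 × 1.008 = 12.096
  I: 1 × 126.904 = 126.904
  N: 1 × 14.007 = 14.007
  O: 3 × 15.999 = 47.997
Sum: 1×79.904 + 12×12.011 + 1×18.998 + 12×1.008 + 1×126.904 + 1×14.007 + 3×15.999 = 444.038 → 444.04 g/mol.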